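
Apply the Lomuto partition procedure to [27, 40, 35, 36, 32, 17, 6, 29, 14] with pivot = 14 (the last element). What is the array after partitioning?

Lomuto partition with pivot = 14:

Initial array: [27, 40, 35, 36, 32, 17, 6, 29, 14]

arr[0]=27 > 14: no swap
arr[1]=40 > 14: no swap
arr[2]=35 > 14: no swap
arr[3]=36 > 14: no swap
arr[4]=32 > 14: no swap
arr[5]=17 > 14: no swap
arr[6]=6 <= 14: swap with position 0, array becomes [6, 40, 35, 36, 32, 17, 27, 29, 14]
arr[7]=29 > 14: no swap

Place pivot at position 1: [6, 14, 35, 36, 32, 17, 27, 29, 40]
Pivot position: 1

After partitioning with pivot 14, the array becomes [6, 14, 35, 36, 32, 17, 27, 29, 40]. The pivot is placed at index 1. All elements to the left of the pivot are <= 14, and all elements to the right are > 14.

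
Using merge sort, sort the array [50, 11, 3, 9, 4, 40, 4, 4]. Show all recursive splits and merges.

Merge sort trace:

Split: [50, 11, 3, 9, 4, 40, 4, 4] -> [50, 11, 3, 9] and [4, 40, 4, 4]
  Split: [50, 11, 3, 9] -> [50, 11] and [3, 9]
    Split: [50, 11] -> [50] and [11]
    Merge: [50] + [11] -> [11, 50]
    Split: [3, 9] -> [3] and [9]
    Merge: [3] + [9] -> [3, 9]
  Merge: [11, 50] + [3, 9] -> [3, 9, 11, 50]
  Split: [4, 40, 4, 4] -> [4, 40] and [4, 4]
    Split: [4, 40] -> [4] and [40]
    Merge: [4] + [40] -> [4, 40]
    Split: [4, 4] -> [4] and [4]
    Merge: [4] + [4] -> [4, 4]
  Merge: [4, 40] + [4, 4] -> [4, 4, 4, 40]
Merge: [3, 9, 11, 50] + [4, 4, 4, 40] -> [3, 4, 4, 4, 9, 11, 40, 50]

Final sorted array: [3, 4, 4, 4, 9, 11, 40, 50]

The merge sort proceeds by recursively splitting the array and merging sorted halves.
After all merges, the sorted array is [3, 4, 4, 4, 9, 11, 40, 50].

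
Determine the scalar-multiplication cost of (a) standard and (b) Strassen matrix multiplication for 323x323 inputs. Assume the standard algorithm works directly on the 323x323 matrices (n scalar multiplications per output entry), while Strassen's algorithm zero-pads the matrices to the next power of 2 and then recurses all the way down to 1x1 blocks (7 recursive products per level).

Matrix multiplication for 323x323 matrices:

Strassen's algorithm requires power-of-2 dimensions. Pad 323x323 to 512x512 (next power of 2).

Standard algorithm: 323^3 = 33698267 multiplications
Strassen's algorithm: 7^(log2(512)) = 7^9 = 40353607 multiplications
Difference: 33698267 - 40353607 = -6655340 (Strassen uses MORE here due to padding overhead — for small or just-over-power-of-2 n, padding can outweigh the per-level savings)

Standard: 33698267 multiplications (323^3). Strassen: 40353607 multiplications (7^9, after padding to 512x512). Strassen reduces 8 recursive multiplications to 7 at each level.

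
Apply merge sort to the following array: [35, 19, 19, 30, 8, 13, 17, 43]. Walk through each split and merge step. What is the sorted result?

Merge sort trace:

Split: [35, 19, 19, 30, 8, 13, 17, 43] -> [35, 19, 19, 30] and [8, 13, 17, 43]
  Split: [35, 19, 19, 30] -> [35, 19] and [19, 30]
    Split: [35, 19] -> [35] and [19]
    Merge: [35] + [19] -> [19, 35]
    Split: [19, 30] -> [19] and [30]
    Merge: [19] + [30] -> [19, 30]
  Merge: [19, 35] + [19, 30] -> [19, 19, 30, 35]
  Split: [8, 13, 17, 43] -> [8, 13] and [17, 43]
    Split: [8, 13] -> [8] and [13]
    Merge: [8] + [13] -> [8, 13]
    Split: [17, 43] -> [17] and [43]
    Merge: [17] + [43] -> [17, 43]
  Merge: [8, 13] + [17, 43] -> [8, 13, 17, 43]
Merge: [19, 19, 30, 35] + [8, 13, 17, 43] -> [8, 13, 17, 19, 19, 30, 35, 43]

Final sorted array: [8, 13, 17, 19, 19, 30, 35, 43]

The merge sort proceeds by recursively splitting the array and merging sorted halves.
After all merges, the sorted array is [8, 13, 17, 19, 19, 30, 35, 43].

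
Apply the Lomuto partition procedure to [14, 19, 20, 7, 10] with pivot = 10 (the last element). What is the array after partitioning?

Lomuto partition with pivot = 10:

Initial array: [14, 19, 20, 7, 10]

arr[0]=14 > 10: no swap
arr[1]=19 > 10: no swap
arr[2]=20 > 10: no swap
arr[3]=7 <= 10: swap with position 0, array becomes [7, 19, 20, 14, 10]

Place pivot at position 1: [7, 10, 20, 14, 19]
Pivot position: 1

After partitioning with pivot 10, the array becomes [7, 10, 20, 14, 19]. The pivot is placed at index 1. All elements to the left of the pivot are <= 10, and all elements to the right are > 10.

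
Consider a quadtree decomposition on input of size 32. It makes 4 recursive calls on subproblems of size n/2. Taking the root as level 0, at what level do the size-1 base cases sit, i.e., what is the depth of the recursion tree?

For divide and conquer with division factor 2:

Problem sizes at each level:
Level 0: 32
Level 1: 16
Level 2: 8
Level 3: 4
Level 4: 2
Level 5: 1

The root is level 0 and the size-1 base case is level 5 (the tree spans levels 0 through 5, i.e. 6 levels counting the root), so the depth is the number of divisions: log_2(32) = 5

The recursion tree depth is log_2(32) = 5. At each level, the problem size is divided by 2, so it takes 5 divisions to reduce to a base case of size 1. The algorithm makes 4 recursive calls at each level.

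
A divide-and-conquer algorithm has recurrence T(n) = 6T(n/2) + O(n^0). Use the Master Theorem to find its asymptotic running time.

Master Theorem for T(n) = 6T(n/2) + O(n^0):

a = 6, b = 2, c = 0
log_b(a) = log_2(6) = 2.5850

Case 1: c = 0 < log_2(6) = 2.5850
T(n) = O(n^(log_2 6))

For T(n) = 6T(n/2) + O(n^0): log_2(6) = 2.5850. This is Case 1 of the Master Theorem (c < log_b(a), work dominated by leaves), giving O(n^(log_2 6)).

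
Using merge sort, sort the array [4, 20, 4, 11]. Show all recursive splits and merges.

Merge sort trace:

Split: [4, 20, 4, 11] -> [4, 20] and [4, 11]
  Split: [4, 20] -> [4] and [20]
  Merge: [4] + [20] -> [4, 20]
  Split: [4, 11] -> [4] and [11]
  Merge: [4] + [11] -> [4, 11]
Merge: [4, 20] + [4, 11] -> [4, 4, 11, 20]

Final sorted array: [4, 4, 11, 20]

The merge sort proceeds by recursively splitting the array and merging sorted halves.
After all merges, the sorted array is [4, 4, 11, 20].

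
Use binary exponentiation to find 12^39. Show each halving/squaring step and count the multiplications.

Computing 12^39 by squaring (build up from 12^1; each line after the first costs one multiplication):

12^1 = 12
12^2 = (12^1)^2 = 12^2 = 144
12^4 = (12^2)^2 = 144^2 = 20736
12^8 = (12^4)^2 = 20736^2 = 429981696
12^9 = 12 * 12^8 = 12 * 429981696 = 5159780352
12^18 = (12^9)^2 = 5159780352^2 = 26623333280885243904
12^19 = 12 * 12^18 = 12 * 26623333280885243904 = 319479999370622926848
12^38 = (12^19)^2 = 319479999370622926848^2 = 102067469997853225734913580209377959215104
12^39 = 12 * 12^38 = 12 * 102067469997853225734913580209377959215104 = 1224809639974238708818962962512535510581248

Result: 1224809639974238708818962962512535510581248
Multiplications needed: 8 (8 lines after 12^1)

12^39 = 1224809639974238708818962962512535510581248. Using exponentiation by squaring, this requires 8 multiplications. The key idea: if the exponent is even, square the half-power; if odd, multiply by the base once.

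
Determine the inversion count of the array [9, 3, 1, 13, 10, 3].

Finding inversions in [9, 3, 1, 13, 10, 3]:

(0, 1): arr[0]=9 > arr[1]=3
(0, 2): arr[0]=9 > arr[2]=1
(0, 5): arr[0]=9 > arr[5]=3
(1, 2): arr[1]=3 > arr[2]=1
(3, 4): arr[3]=13 > arr[4]=10
(3, 5): arr[3]=13 > arr[5]=3
(4, 5): arr[4]=10 > arr[5]=3

Total inversions: 7

The array has 7 inversion(s): (0,1), (0,2), (0,5), (1,2), (3,4), (3,5), (4,5). Each pair (i,j) satisfies i < j and arr[i] > arr[j].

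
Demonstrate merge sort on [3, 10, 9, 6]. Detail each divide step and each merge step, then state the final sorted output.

Merge sort trace:

Split: [3, 10, 9, 6] -> [3, 10] and [9, 6]
  Split: [3, 10] -> [3] and [10]
  Merge: [3] + [10] -> [3, 10]
  Split: [9, 6] -> [9] and [6]
  Merge: [9] + [6] -> [6, 9]
Merge: [3, 10] + [6, 9] -> [3, 6, 9, 10]

Final sorted array: [3, 6, 9, 10]

The merge sort proceeds by recursively splitting the array and merging sorted halves.
After all merges, the sorted array is [3, 6, 9, 10].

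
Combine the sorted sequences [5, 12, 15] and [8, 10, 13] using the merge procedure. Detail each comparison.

Merging process:

Compare 5 vs 8: take 5 from left. Merged: [5]
Compare 12 vs 8: take 8 from right. Merged: [5, 8]
Compare 12 vs 10: take 10 from right. Merged: [5, 8, 10]
Compare 12 vs 13: take 12 from left. Merged: [5, 8, 10, 12]
Compare 15 vs 13: take 13 from right. Merged: [5, 8, 10, 12, 13]
Append remaining from left: [15]. Merged: [5, 8, 10, 12, 13, 15]

Final merged array: [5, 8, 10, 12, 13, 15]
Total comparisons: 5

The merged array is [5, 8, 10, 12, 13, 15], requiring 5 comparisons. The merge step runs in O(n) time where n is the total number of elements.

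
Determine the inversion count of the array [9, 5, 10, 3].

Finding inversions in [9, 5, 10, 3]:

(0, 1): arr[0]=9 > arr[1]=5
(0, 3): arr[0]=9 > arr[3]=3
(1, 3): arr[1]=5 > arr[3]=3
(2, 3): arr[2]=10 > arr[3]=3

Total inversions: 4

The array has 4 inversion(s): (0,1), (0,3), (1,3), (2,3). Each pair (i,j) satisfies i < j and arr[i] > arr[j].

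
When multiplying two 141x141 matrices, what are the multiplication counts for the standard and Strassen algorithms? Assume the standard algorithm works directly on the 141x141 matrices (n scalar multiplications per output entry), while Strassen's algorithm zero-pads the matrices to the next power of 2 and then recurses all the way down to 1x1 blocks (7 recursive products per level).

Matrix multiplication for 141x141 matrices:

Strassen's algorithm requires power-of-2 dimensions. Pad 141x141 to 256x256 (next power of 2).

Standard algorithm: 141^3 = 2803221 multiplications
Strassen's algorithm: 7^(log2(256)) = 7^8 = 5764801 multiplications
Difference: 2803221 - 5764801 = -2961580 (Strassen uses MORE here due to padding overhead — for small or just-over-power-of-2 n, padding can outweigh the per-level savings)

Standard: 2803221 multiplications (141^3). Strassen: 5764801 multiplications (7^8, after padding to 256x256). Strassen reduces 8 recursive multiplications to 7 at each level.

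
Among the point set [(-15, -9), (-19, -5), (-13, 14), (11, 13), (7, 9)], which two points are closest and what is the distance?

Computing all pairwise distances among 5 points:

d((-15, -9), (-19, -5)) = 5.6569 <-- minimum
d((-15, -9), (-13, 14)) = 23.0868
d((-15, -9), (11, 13)) = 34.0588
d((-15, -9), (7, 9)) = 28.4253
d((-19, -5), (-13, 14)) = 19.9249
d((-19, -5), (11, 13)) = 34.9857
d((-19, -5), (7, 9)) = 29.5296
d((-13, 14), (11, 13)) = 24.0208
d((-13, 14), (7, 9)) = 20.6155
d((11, 13), (7, 9)) = 5.6569 <-- minimum

Minimum distance: 5.6569 (tie among 2 pairs: (-15, -9) and (-19, -5); (11, 13) and (7, 9))

The minimum Euclidean distance is 5.6569. There is a tie: 2 pairs achieve this minimum — (-15, -9) and (-19, -5); (11, 13) and (7, 9). Any of these is a valid closest pair. For 5 points, brute-force pairwise comparison is shown above. For large n, the divide-and-conquer algorithm (sort by x, recurse on halves, check the dividing strip) achieves O(n log n).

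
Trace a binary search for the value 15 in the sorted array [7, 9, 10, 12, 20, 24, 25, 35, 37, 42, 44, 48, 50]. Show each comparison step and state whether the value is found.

Binary search for 15 in [7, 9, 10, 12, 20, 24, 25, 35, 37, 42, 44, 48, 50]:

lo=0, hi=12, mid=6, arr[mid]=25 -> 25 > 15, search left half
lo=0, hi=5, mid=2, arr[mid]=10 -> 10 < 15, search right half
lo=3, hi=5, mid=4, arr[mid]=20 -> 20 > 15, search left half
lo=3, hi=3, mid=3, arr[mid]=12 -> 12 < 15, search right half
lo=4 > hi=3, target 15 not found

Binary search determines that 15 is not in the array after 4 comparisons. The search space was exhausted without finding the target.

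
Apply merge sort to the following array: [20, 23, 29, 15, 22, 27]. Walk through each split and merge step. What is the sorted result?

Merge sort trace:

Split: [20, 23, 29, 15, 22, 27] -> [20, 23, 29] and [15, 22, 27]
  Split: [20, 23, 29] -> [20] and [23, 29]
    Split: [23, 29] -> [23] and [29]
    Merge: [23] + [29] -> [23, 29]
  Merge: [20] + [23, 29] -> [20, 23, 29]
  Split: [15, 22, 27] -> [15] and [22, 27]
    Split: [22, 27] -> [22] and [27]
    Merge: [22] + [27] -> [22, 27]
  Merge: [15] + [22, 27] -> [15, 22, 27]
Merge: [20, 23, 29] + [15, 22, 27] -> [15, 20, 22, 23, 27, 29]

Final sorted array: [15, 20, 22, 23, 27, 29]

The merge sort proceeds by recursively splitting the array and merging sorted halves.
After all merges, the sorted array is [15, 20, 22, 23, 27, 29].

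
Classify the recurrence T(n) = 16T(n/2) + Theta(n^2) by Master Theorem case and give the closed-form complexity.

Master Theorem for T(n) = 16T(n/2) + O(n^2):

a = 16, b = 2, c = 2
log_b(a) = log_2(16) = 4.0000

Case 1: c = 2 < log_2(16) = 4.0000
T(n) = O(n^(log_2 16)) = O(n^4)

For T(n) = 16T(n/2) + O(n^2): log_2(16) = 4.0000. This is Case 1 of the Master Theorem (c < log_b(a), work dominated by leaves), giving O(n^4).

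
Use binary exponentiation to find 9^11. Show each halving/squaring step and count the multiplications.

Computing 9^11 by squaring (build up from 9^1; each line after the first costs one multiplication):

9^1 = 9
9^2 = (9^1)^2 = 9^2 = 81
9^4 = (9^2)^2 = 81^2 = 6561
9^5 = 9 * 9^4 = 9 * 6561 = 59049
9^10 = (9^5)^2 = 59049^2 = 3486784401
9^11 = 9 * 9^10 = 9 * 3486784401 = 31381059609

Result: 31381059609
Multiplications needed: 5 (5 lines after 9^1)

9^11 = 31381059609. Using exponentiation by squaring, this requires 5 multiplications. The key idea: if the exponent is even, square the half-power; if odd, multiply by the base once.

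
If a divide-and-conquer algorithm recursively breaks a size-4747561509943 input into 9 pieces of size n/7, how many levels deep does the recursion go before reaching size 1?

For divide and conquer with division factor 7:

Problem sizes at each level:
Level 0: 4747561509943
Level 1: 678223072849
Level 2: 96889010407
Level 3: 13841287201
Level 4: 1977326743
Level 5: 282475249
Level 6: 40353607
Level 7: 5764801
Level 8: 823543
Level 9: 117649
Level 10: 16807
Level 11: 2401
Level 12: 343
Level 13: 49
Level 14: 7
Level 15: 1

The root is level 0 and the size-1 base case is level 15 (the tree spans levels 0 through 15, i.e. 16 levels counting the root), so the depth is the number of divisions: log_7(4747561509943) = 15

The recursion tree depth is log_7(4747561509943) = 15. At each level, the problem size is divided by 7, so it takes 15 divisions to reduce to a base case of size 1. The algorithm makes 9 recursive calls at each level.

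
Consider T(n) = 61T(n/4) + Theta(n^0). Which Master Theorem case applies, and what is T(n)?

Master Theorem for T(n) = 61T(n/4) + O(n^0):

a = 61, b = 4, c = 0
log_b(a) = log_4(61) = 2.9654

Case 1: c = 0 < log_4(61) = 2.9654
T(n) = O(n^(log_4 61))

For T(n) = 61T(n/4) + O(n^0): log_4(61) = 2.9654. This is Case 1 of the Master Theorem (c < log_b(a), work dominated by leaves), giving O(n^(log_4 61)).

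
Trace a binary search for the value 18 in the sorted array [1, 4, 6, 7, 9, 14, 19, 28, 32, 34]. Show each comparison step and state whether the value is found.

Binary search for 18 in [1, 4, 6, 7, 9, 14, 19, 28, 32, 34]:

lo=0, hi=9, mid=4, arr[mid]=9 -> 9 < 18, search right half
lo=5, hi=9, mid=7, arr[mid]=28 -> 28 > 18, search left half
lo=5, hi=6, mid=5, arr[mid]=14 -> 14 < 18, search right half
lo=6, hi=6, mid=6, arr[mid]=19 -> 19 > 18, search left half
lo=6 > hi=5, target 18 not found

Binary search determines that 18 is not in the array after 4 comparisons. The search space was exhausted without finding the target.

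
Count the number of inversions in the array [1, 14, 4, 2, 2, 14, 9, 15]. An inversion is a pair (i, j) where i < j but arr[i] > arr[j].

Finding inversions in [1, 14, 4, 2, 2, 14, 9, 15]:

(1, 2): arr[1]=14 > arr[2]=4
(1, 3): arr[1]=14 > arr[3]=2
(1, 4): arr[1]=14 > arr[4]=2
(1, 6): arr[1]=14 > arr[6]=9
(2, 3): arr[2]=4 > arr[3]=2
(2, 4): arr[2]=4 > arr[4]=2
(5, 6): arr[5]=14 > arr[6]=9

Total inversions: 7

The array has 7 inversion(s): (1,2), (1,3), (1,4), (1,6), (2,3), (2,4), (5,6). Each pair (i,j) satisfies i < j and arr[i] > arr[j].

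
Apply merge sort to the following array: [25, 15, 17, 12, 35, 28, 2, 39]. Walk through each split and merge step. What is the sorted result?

Merge sort trace:

Split: [25, 15, 17, 12, 35, 28, 2, 39] -> [25, 15, 17, 12] and [35, 28, 2, 39]
  Split: [25, 15, 17, 12] -> [25, 15] and [17, 12]
    Split: [25, 15] -> [25] and [15]
    Merge: [25] + [15] -> [15, 25]
    Split: [17, 12] -> [17] and [12]
    Merge: [17] + [12] -> [12, 17]
  Merge: [15, 25] + [12, 17] -> [12, 15, 17, 25]
  Split: [35, 28, 2, 39] -> [35, 28] and [2, 39]
    Split: [35, 28] -> [35] and [28]
    Merge: [35] + [28] -> [28, 35]
    Split: [2, 39] -> [2] and [39]
    Merge: [2] + [39] -> [2, 39]
  Merge: [28, 35] + [2, 39] -> [2, 28, 35, 39]
Merge: [12, 15, 17, 25] + [2, 28, 35, 39] -> [2, 12, 15, 17, 25, 28, 35, 39]

Final sorted array: [2, 12, 15, 17, 25, 28, 35, 39]

The merge sort proceeds by recursively splitting the array and merging sorted halves.
After all merges, the sorted array is [2, 12, 15, 17, 25, 28, 35, 39].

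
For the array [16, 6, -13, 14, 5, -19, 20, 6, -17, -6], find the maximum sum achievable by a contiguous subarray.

Using Kadane's algorithm on [16, 6, -13, 14, 5, -19, 20, 6, -17, -6]:

Scanning through the array:
Position 1 (value 6): max_ending_here = 22, max_so_far = 22
Position 2 (value -13): max_ending_here = 9, max_so_far = 22
Position 3 (value 14): max_ending_here = 23, max_so_far = 23
Position 4 (value 5): max_ending_here = 28, max_so_far = 28
Position 5 (value -19): max_ending_here = 9, max_so_far = 28
Position 6 (value 20): max_ending_here = 29, max_so_far = 29
Position 7 (value 6): max_ending_here = 35, max_so_far = 35
Position 8 (value -17): max_ending_here = 18, max_so_far = 35
Position 9 (value -6): max_ending_here = 12, max_so_far = 35

Maximum subarray: [16, 6, -13, 14, 5, -19, 20, 6]
Maximum sum: 35

The maximum subarray is [16, 6, -13, 14, 5, -19, 20, 6] with sum 35. This subarray runs from index 0 to index 7.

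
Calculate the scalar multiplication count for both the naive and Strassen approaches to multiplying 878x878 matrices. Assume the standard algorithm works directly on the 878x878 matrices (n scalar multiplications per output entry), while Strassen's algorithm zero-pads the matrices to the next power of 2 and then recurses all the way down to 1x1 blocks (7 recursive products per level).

Matrix multiplication for 878x878 matrices:

Strassen's algorithm requires power-of-2 dimensions. Pad 878x878 to 1024x1024 (next power of 2).

Standard algorithm: 878^3 = 676836152 multiplications
Strassen's algorithm: 7^(log2(1024)) = 7^10 = 282475249 multiplications
Savings: 676836152 - 282475249 = 394360903 multiplications

Standard: 676836152 multiplications (878^3). Strassen: 282475249 multiplications (7^10, after padding to 1024x1024). Strassen reduces 8 recursive multiplications to 7 at each level.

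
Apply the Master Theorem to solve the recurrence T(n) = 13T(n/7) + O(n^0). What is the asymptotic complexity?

Master Theorem for T(n) = 13T(n/7) + O(n^0):

a = 13, b = 7, c = 0
log_b(a) = log_7(13) = 1.3181

Case 1: c = 0 < log_7(13) = 1.3181
T(n) = O(n^(log_7 13))

For T(n) = 13T(n/7) + O(n^0): log_7(13) = 1.3181. This is Case 1 of the Master Theorem (c < log_b(a), work dominated by leaves), giving O(n^(log_7 13)).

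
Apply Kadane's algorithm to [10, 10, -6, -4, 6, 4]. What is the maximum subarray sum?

Using Kadane's algorithm on [10, 10, -6, -4, 6, 4]:

Scanning through the array:
Position 1 (value 10): max_ending_here = 20, max_so_far = 20
Position 2 (value -6): max_ending_here = 14, max_so_far = 20
Position 3 (value -4): max_ending_here = 10, max_so_far = 20
Position 4 (value 6): max_ending_here = 16, max_so_far = 20
Position 5 (value 4): max_ending_here = 20, max_so_far = 20

Maximum subarray: [10, 10]
Maximum sum: 20

The maximum subarray is [10, 10] with sum 20. This subarray runs from index 0 to index 1.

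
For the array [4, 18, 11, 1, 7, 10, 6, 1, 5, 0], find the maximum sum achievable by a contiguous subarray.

Using Kadane's algorithm on [4, 18, 11, 1, 7, 10, 6, 1, 5, 0]:

Scanning through the array:
Position 1 (value 18): max_ending_here = 22, max_so_far = 22
Position 2 (value 11): max_ending_here = 33, max_so_far = 33
Position 3 (value 1): max_ending_here = 34, max_so_far = 34
Position 4 (value 7): max_ending_here = 41, max_so_far = 41
Position 5 (value 10): max_ending_here = 51, max_so_far = 51
Position 6 (value 6): max_ending_here = 57, max_so_far = 57
Position 7 (value 1): max_ending_here = 58, max_so_far = 58
Position 8 (value 5): max_ending_here = 63, max_so_far = 63
Position 9 (value 0): max_ending_here = 63, max_so_far = 63

Maximum subarray: [4, 18, 11, 1, 7, 10, 6, 1, 5]
Maximum sum: 63

The maximum subarray is [4, 18, 11, 1, 7, 10, 6, 1, 5] with sum 63. This subarray runs from index 0 to index 8.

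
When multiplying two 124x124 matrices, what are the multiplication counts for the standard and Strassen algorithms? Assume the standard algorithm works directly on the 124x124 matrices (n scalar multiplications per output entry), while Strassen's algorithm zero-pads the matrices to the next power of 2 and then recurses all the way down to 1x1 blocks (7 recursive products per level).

Matrix multiplication for 124x124 matrices:

Strassen's algorithm requires power-of-2 dimensions. Pad 124x124 to 128x128 (next power of 2).

Standard algorithm: 124^3 = 1906624 multiplications
Strassen's algorithm: 7^(log2(128)) = 7^7 = 823543 multiplications
Savings: 1906624 - 823543 = 1083081 multiplications

Standard: 1906624 multiplications (124^3). Strassen: 823543 multiplications (7^7, after padding to 128x128). Strassen reduces 8 recursive multiplications to 7 at each level.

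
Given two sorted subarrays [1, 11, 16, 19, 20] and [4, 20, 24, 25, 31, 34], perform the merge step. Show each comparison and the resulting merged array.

Merging process:

Compare 1 vs 4: take 1 from left. Merged: [1]
Compare 11 vs 4: take 4 from right. Merged: [1, 4]
Compare 11 vs 20: take 11 from left. Merged: [1, 4, 11]
Compare 16 vs 20: take 16 from left. Merged: [1, 4, 11, 16]
Compare 19 vs 20: take 19 from left. Merged: [1, 4, 11, 16, 19]
Compare 20 vs 20: take 20 from left. Merged: [1, 4, 11, 16, 19, 20]
Append remaining from right: [20, 24, 25, 31, 34]. Merged: [1, 4, 11, 16, 19, 20, 20, 24, 25, 31, 34]

Final merged array: [1, 4, 11, 16, 19, 20, 20, 24, 25, 31, 34]
Total comparisons: 6

The merged array is [1, 4, 11, 16, 19, 20, 20, 24, 25, 31, 34], requiring 6 comparisons. The merge step runs in O(n) time where n is the total number of elements.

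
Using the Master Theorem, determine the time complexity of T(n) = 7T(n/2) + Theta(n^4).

Master Theorem for T(n) = 7T(n/2) + O(n^4):

a = 7, b = 2, c = 4
log_b(a) = log_2(7) = 2.8074

Case 3: c = 4 > log_2(7) = 2.8074
T(n) = O(n^4) = O(n^4)

For T(n) = 7T(n/2) + O(n^4): log_2(7) = 2.8074. This is Case 3 of the Master Theorem (c > log_b(a), work dominated by root), giving O(n^4).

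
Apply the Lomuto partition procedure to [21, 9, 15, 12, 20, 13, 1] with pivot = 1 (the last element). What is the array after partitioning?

Lomuto partition with pivot = 1:

Initial array: [21, 9, 15, 12, 20, 13, 1]

arr[0]=21 > 1: no swap
arr[1]=9 > 1: no swap
arr[2]=15 > 1: no swap
arr[3]=12 > 1: no swap
arr[4]=20 > 1: no swap
arr[5]=13 > 1: no swap

Place pivot at position 0: [1, 9, 15, 12, 20, 13, 21]
Pivot position: 0

After partitioning with pivot 1, the array becomes [1, 9, 15, 12, 20, 13, 21]. The pivot is placed at index 0. All elements to the left of the pivot are <= 1, and all elements to the right are > 1.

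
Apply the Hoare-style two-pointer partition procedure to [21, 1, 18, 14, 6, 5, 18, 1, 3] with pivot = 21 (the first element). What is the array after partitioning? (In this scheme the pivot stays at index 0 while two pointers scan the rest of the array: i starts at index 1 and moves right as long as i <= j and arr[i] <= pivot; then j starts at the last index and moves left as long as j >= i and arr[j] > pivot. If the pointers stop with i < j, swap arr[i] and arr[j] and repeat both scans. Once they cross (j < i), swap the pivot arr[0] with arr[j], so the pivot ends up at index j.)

Hoare-style two-pointer partition with pivot = 21:

Initial array: [21, 1, 18, 14, 6, 5, 18, 1, 3]

Pointers start at i = 1, j = 8.
i ends at 9, j ends at 8: the pointers have crossed (j < i), so scanning stops.

Swap pivot arr[0] with arr[8] to place pivot at position 8: [3, 1, 18, 14, 6, 5, 18, 1, 21]
Pivot position: 8

After partitioning with pivot 21, the array becomes [3, 1, 18, 14, 6, 5, 18, 1, 21]. The pivot is placed at index 8. All elements to the left of the pivot are <= 21, and all elements to the right are > 21.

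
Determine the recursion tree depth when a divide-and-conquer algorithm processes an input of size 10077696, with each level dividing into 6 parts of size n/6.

For divide and conquer with division factor 6:

Problem sizes at each level:
Level 0: 10077696
Level 1: 1679616
Level 2: 279936
Level 3: 46656
Level 4: 7776
Level 5: 1296
Level 6: 216
Level 7: 36
Level 8: 6
Level 9: 1

The root is level 0 and the size-1 base case is level 9 (the tree spans levels 0 through 9, i.e. 10 levels counting the root), so the depth is the number of divisions: log_6(10077696) = 9

The recursion tree depth is log_6(10077696) = 9. At each level, the problem size is divided by 6, so it takes 9 divisions to reduce to a base case of size 1. The algorithm makes 6 recursive calls at each level.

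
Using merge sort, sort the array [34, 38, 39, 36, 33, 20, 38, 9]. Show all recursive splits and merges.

Merge sort trace:

Split: [34, 38, 39, 36, 33, 20, 38, 9] -> [34, 38, 39, 36] and [33, 20, 38, 9]
  Split: [34, 38, 39, 36] -> [34, 38] and [39, 36]
    Split: [34, 38] -> [34] and [38]
    Merge: [34] + [38] -> [34, 38]
    Split: [39, 36] -> [39] and [36]
    Merge: [39] + [36] -> [36, 39]
  Merge: [34, 38] + [36, 39] -> [34, 36, 38, 39]
  Split: [33, 20, 38, 9] -> [33, 20] and [38, 9]
    Split: [33, 20] -> [33] and [20]
    Merge: [33] + [20] -> [20, 33]
    Split: [38, 9] -> [38] and [9]
    Merge: [38] + [9] -> [9, 38]
  Merge: [20, 33] + [9, 38] -> [9, 20, 33, 38]
Merge: [34, 36, 38, 39] + [9, 20, 33, 38] -> [9, 20, 33, 34, 36, 38, 38, 39]

Final sorted array: [9, 20, 33, 34, 36, 38, 38, 39]

The merge sort proceeds by recursively splitting the array and merging sorted halves.
After all merges, the sorted array is [9, 20, 33, 34, 36, 38, 38, 39].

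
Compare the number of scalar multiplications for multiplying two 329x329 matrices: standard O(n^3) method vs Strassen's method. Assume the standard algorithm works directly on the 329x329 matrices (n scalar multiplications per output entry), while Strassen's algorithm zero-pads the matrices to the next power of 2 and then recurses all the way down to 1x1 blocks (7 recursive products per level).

Matrix multiplication for 329x329 matrices:

Strassen's algorithm requires power-of-2 dimensions. Pad 329x329 to 512x512 (next power of 2).

Standard algorithm: 329^3 = 35611289 multiplications
Strassen's algorithm: 7^(log2(512)) = 7^9 = 40353607 multiplications
Difference: 35611289 - 40353607 = -4742318 (Strassen uses MORE here due to padding overhead — for small or just-over-power-of-2 n, padding can outweigh the per-level savings)

Standard: 35611289 multiplications (329^3). Strassen: 40353607 multiplications (7^9, after padding to 512x512). Strassen reduces 8 recursive multiplications to 7 at each level.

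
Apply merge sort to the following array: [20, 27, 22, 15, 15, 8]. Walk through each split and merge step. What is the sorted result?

Merge sort trace:

Split: [20, 27, 22, 15, 15, 8] -> [20, 27, 22] and [15, 15, 8]
  Split: [20, 27, 22] -> [20] and [27, 22]
    Split: [27, 22] -> [27] and [22]
    Merge: [27] + [22] -> [22, 27]
  Merge: [20] + [22, 27] -> [20, 22, 27]
  Split: [15, 15, 8] -> [15] and [15, 8]
    Split: [15, 8] -> [15] and [8]
    Merge: [15] + [8] -> [8, 15]
  Merge: [15] + [8, 15] -> [8, 15, 15]
Merge: [20, 22, 27] + [8, 15, 15] -> [8, 15, 15, 20, 22, 27]

Final sorted array: [8, 15, 15, 20, 22, 27]

The merge sort proceeds by recursively splitting the array and merging sorted halves.
After all merges, the sorted array is [8, 15, 15, 20, 22, 27].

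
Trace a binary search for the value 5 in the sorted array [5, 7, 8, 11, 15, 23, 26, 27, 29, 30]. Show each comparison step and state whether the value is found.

Binary search for 5 in [5, 7, 8, 11, 15, 23, 26, 27, 29, 30]:

lo=0, hi=9, mid=4, arr[mid]=15 -> 15 > 5, search left half
lo=0, hi=3, mid=1, arr[mid]=7 -> 7 > 5, search left half
lo=0, hi=0, mid=0, arr[mid]=5 -> Found target at index 0!

Binary search finds 5 at index 0 after 3 comparisons. The search repeatedly halves the search space by comparing with the middle element.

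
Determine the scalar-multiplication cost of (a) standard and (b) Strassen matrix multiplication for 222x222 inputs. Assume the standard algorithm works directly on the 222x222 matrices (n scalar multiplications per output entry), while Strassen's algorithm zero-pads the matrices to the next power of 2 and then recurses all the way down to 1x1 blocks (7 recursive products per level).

Matrix multiplication for 222x222 matrices:

Strassen's algorithm requires power-of-2 dimensions. Pad 222x222 to 256x256 (next power of 2).

Standard algorithm: 222^3 = 10941048 multiplications
Strassen's algorithm: 7^(log2(256)) = 7^8 = 5764801 multiplications
Savings: 10941048 - 5764801 = 5176247 multiplications

Standard: 10941048 multiplications (222^3). Strassen: 5764801 multiplications (7^8, after padding to 256x256). Strassen reduces 8 recursive multiplications to 7 at each level.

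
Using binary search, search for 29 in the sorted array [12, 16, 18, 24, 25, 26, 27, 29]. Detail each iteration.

Binary search for 29 in [12, 16, 18, 24, 25, 26, 27, 29]:

lo=0, hi=7, mid=3, arr[mid]=24 -> 24 < 29, search right half
lo=4, hi=7, mid=5, arr[mid]=26 -> 26 < 29, search right half
lo=6, hi=7, mid=6, arr[mid]=27 -> 27 < 29, search right half
lo=7, hi=7, mid=7, arr[mid]=29 -> Found target at index 7!

Binary search finds 29 at index 7 after 4 comparisons. The search repeatedly halves the search space by comparing with the middle element.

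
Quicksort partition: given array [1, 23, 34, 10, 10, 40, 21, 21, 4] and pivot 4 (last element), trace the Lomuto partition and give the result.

Lomuto partition with pivot = 4:

Initial array: [1, 23, 34, 10, 10, 40, 21, 21, 4]

arr[0]=1 <= 4: swap with position 0, array becomes [1, 23, 34, 10, 10, 40, 21, 21, 4]
arr[1]=23 > 4: no swap
arr[2]=34 > 4: no swap
arr[3]=10 > 4: no swap
arr[4]=10 > 4: no swap
arr[5]=40 > 4: no swap
arr[6]=21 > 4: no swap
arr[7]=21 > 4: no swap

Place pivot at position 1: [1, 4, 34, 10, 10, 40, 21, 21, 23]
Pivot position: 1

After partitioning with pivot 4, the array becomes [1, 4, 34, 10, 10, 40, 21, 21, 23]. The pivot is placed at index 1. All elements to the left of the pivot are <= 4, and all elements to the right are > 4.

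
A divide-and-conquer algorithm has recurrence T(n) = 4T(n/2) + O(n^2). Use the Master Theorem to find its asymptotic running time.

Master Theorem for T(n) = 4T(n/2) + O(n^2):

a = 4, b = 2, c = 2
log_b(a) = log_2(4) = 2.0000

Case 2: c = 2 = log_2(4) = 2.0000
T(n) = O(n^2 log n) = O(n^2 log n)

For T(n) = 4T(n/2) + O(n^2): log_2(4) = 2.0000. This is Case 2 of the Master Theorem (c = log_b(a), equal work at all levels), giving O(n^2 log n).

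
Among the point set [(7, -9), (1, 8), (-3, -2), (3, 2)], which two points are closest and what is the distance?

Computing all pairwise distances among 4 points:

d((7, -9), (1, 8)) = 18.0278
d((7, -9), (-3, -2)) = 12.2066
d((7, -9), (3, 2)) = 11.7047
d((1, 8), (-3, -2)) = 10.7703
d((1, 8), (3, 2)) = 6.3246 <-- minimum
d((-3, -2), (3, 2)) = 7.2111

Closest pair: (1, 8) and (3, 2) with distance 6.3246

The closest pair is (1, 8) and (3, 2) with Euclidean distance 6.3246. For 4 points, brute-force pairwise comparison is shown above. For large n, the divide-and-conquer algorithm (sort by x, recurse on halves, check the dividing strip) achieves O(n log n).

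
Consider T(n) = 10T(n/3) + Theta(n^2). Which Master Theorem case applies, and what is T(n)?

Master Theorem for T(n) = 10T(n/3) + O(n^2):

a = 10, b = 3, c = 2
log_b(a) = log_3(10) = 2.0959

Case 1: c = 2 < log_3(10) = 2.0959
T(n) = O(n^(log_3 10))

For T(n) = 10T(n/3) + O(n^2): log_3(10) = 2.0959. This is Case 1 of the Master Theorem (c < log_b(a), work dominated by leaves), giving O(n^(log_3 10)).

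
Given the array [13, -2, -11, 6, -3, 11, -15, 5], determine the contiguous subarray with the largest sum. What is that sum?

Using Kadane's algorithm on [13, -2, -11, 6, -3, 11, -15, 5]:

Scanning through the array:
Position 1 (value -2): max_ending_here = 11, max_so_far = 13
Position 2 (value -11): max_ending_here = 0, max_so_far = 13
Position 3 (value 6): max_ending_here = 6, max_so_far = 13
Position 4 (value -3): max_ending_here = 3, max_so_far = 13
Position 5 (value 11): max_ending_here = 14, max_so_far = 14
Position 6 (value -15): max_ending_here = -1, max_so_far = 14
Position 7 (value 5): max_ending_here = 5, max_so_far = 14

Maximum subarray: [13, -2, -11, 6, -3, 11]
Maximum sum: 14

The maximum subarray is [13, -2, -11, 6, -3, 11] with sum 14. This subarray runs from index 0 to index 5.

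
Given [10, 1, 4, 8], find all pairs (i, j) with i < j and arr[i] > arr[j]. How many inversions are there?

Finding inversions in [10, 1, 4, 8]:

(0, 1): arr[0]=10 > arr[1]=1
(0, 2): arr[0]=10 > arr[2]=4
(0, 3): arr[0]=10 > arr[3]=8

Total inversions: 3

The array has 3 inversion(s): (0,1), (0,2), (0,3). Each pair (i,j) satisfies i < j and arr[i] > arr[j].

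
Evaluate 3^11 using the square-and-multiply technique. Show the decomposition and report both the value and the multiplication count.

Computing 3^11 by squaring (build up from 3^1; each line after the first costs one multiplication):

3^1 = 3
3^2 = (3^1)^2 = 3^2 = 9
3^4 = (3^2)^2 = 9^2 = 81
3^5 = 3 * 3^4 = 3 * 81 = 243
3^10 = (3^5)^2 = 243^2 = 59049
3^11 = 3 * 3^10 = 3 * 59049 = 177147

Result: 177147
Multiplications needed: 5 (5 lines after 3^1)

3^11 = 177147. Using exponentiation by squaring, this requires 5 multiplications. The key idea: if the exponent is even, square the half-power; if odd, multiply by the base once.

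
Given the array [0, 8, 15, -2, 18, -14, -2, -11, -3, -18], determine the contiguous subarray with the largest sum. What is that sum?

Using Kadane's algorithm on [0, 8, 15, -2, 18, -14, -2, -11, -3, -18]:

Scanning through the array:
Position 1 (value 8): max_ending_here = 8, max_so_far = 8
Position 2 (value 15): max_ending_here = 23, max_so_far = 23
Position 3 (value -2): max_ending_here = 21, max_so_far = 23
Position 4 (value 18): max_ending_here = 39, max_so_far = 39
Position 5 (value -14): max_ending_here = 25, max_so_far = 39
Position 6 (value -2): max_ending_here = 23, max_so_far = 39
Position 7 (value -11): max_ending_here = 12, max_so_far = 39
Position 8 (value -3): max_ending_here = 9, max_so_far = 39
Position 9 (value -18): max_ending_here = -9, max_so_far = 39

Maximum subarray: [0, 8, 15, -2, 18]
Maximum sum: 39

The maximum subarray is [0, 8, 15, -2, 18] with sum 39. This subarray runs from index 0 to index 4.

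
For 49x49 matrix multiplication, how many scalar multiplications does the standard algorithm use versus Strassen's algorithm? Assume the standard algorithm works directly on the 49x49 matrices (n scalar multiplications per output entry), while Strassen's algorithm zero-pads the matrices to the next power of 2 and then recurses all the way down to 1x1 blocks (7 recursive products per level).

Matrix multiplication for 49x49 matrices:

Strassen's algorithm requires power-of-2 dimensions. Pad 49x49 to 64x64 (next power of 2).

Standard algorithm: 49^3 = 117649 multiplications
Strassen's algorithm: 7^(log2(64)) = 7^6 = 117649 multiplications
Savings: 117649 - 117649 = 0 multiplications

Standard: 117649 multiplications (49^3). Strassen: 117649 multiplications (7^6, after padding to 64x64). Strassen reduces 8 recursive multiplications to 7 at each level.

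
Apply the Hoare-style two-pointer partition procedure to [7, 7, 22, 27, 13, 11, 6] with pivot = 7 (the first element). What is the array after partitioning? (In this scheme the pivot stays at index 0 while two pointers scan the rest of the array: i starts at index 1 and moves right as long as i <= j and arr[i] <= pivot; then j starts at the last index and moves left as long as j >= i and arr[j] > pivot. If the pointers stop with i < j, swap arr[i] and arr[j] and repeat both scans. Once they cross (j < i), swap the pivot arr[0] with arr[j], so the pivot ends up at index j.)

Hoare-style two-pointer partition with pivot = 7:

Initial array: [7, 7, 22, 27, 13, 11, 6]

Pointers start at i = 1, j = 6.
i stops at index 2 (arr[2]=22 > 7), j stops at index 6 (arr[6]=6 <= 7): swap arr[2] and arr[6], array becomes [7, 7, 6, 27, 13, 11, 22]
i ends at 3, j ends at 2: the pointers have crossed (j < i), so scanning stops.

Swap pivot arr[0] with arr[2] to place pivot at position 2: [6, 7, 7, 27, 13, 11, 22]
Pivot position: 2

After partitioning with pivot 7, the array becomes [6, 7, 7, 27, 13, 11, 22]. The pivot is placed at index 2. All elements to the left of the pivot are <= 7, and all elements to the right are > 7.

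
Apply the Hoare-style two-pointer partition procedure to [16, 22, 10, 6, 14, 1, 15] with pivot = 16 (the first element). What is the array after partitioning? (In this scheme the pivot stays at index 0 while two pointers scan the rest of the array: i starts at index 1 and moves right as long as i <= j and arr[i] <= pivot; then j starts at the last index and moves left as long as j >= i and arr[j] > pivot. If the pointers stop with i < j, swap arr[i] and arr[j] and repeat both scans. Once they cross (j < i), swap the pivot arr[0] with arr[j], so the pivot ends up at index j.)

Hoare-style two-pointer partition with pivot = 16:

Initial array: [16, 22, 10, 6, 14, 1, 15]

Pointers start at i = 1, j = 6.
i stops at index 1 (arr[1]=22 > 16), j stops at index 6 (arr[6]=15 <= 16): swap arr[1] and arr[6], array becomes [16, 15, 10, 6, 14, 1, 22]
i ends at 6, j ends at 5: the pointers have crossed (j < i), so scanning stops.

Swap pivot arr[0] with arr[5] to place pivot at position 5: [1, 15, 10, 6, 14, 16, 22]
Pivot position: 5

After partitioning with pivot 16, the array becomes [1, 15, 10, 6, 14, 16, 22]. The pivot is placed at index 5. All elements to the left of the pivot are <= 16, and all elements to the right are > 16.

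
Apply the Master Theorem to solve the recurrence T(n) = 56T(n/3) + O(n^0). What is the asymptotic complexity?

Master Theorem for T(n) = 56T(n/3) + O(n^0):

a = 56, b = 3, c = 0
log_b(a) = log_3(56) = 3.6640

Case 1: c = 0 < log_3(56) = 3.6640
T(n) = O(n^(log_3 56))

For T(n) = 56T(n/3) + O(n^0): log_3(56) = 3.6640. This is Case 1 of the Master Theorem (c < log_b(a), work dominated by leaves), giving O(n^(log_3 56)).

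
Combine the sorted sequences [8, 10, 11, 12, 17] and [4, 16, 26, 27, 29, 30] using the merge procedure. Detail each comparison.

Merging process:

Compare 8 vs 4: take 4 from right. Merged: [4]
Compare 8 vs 16: take 8 from left. Merged: [4, 8]
Compare 10 vs 16: take 10 from left. Merged: [4, 8, 10]
Compare 11 vs 16: take 11 from left. Merged: [4, 8, 10, 11]
Compare 12 vs 16: take 12 from left. Merged: [4, 8, 10, 11, 12]
Compare 17 vs 16: take 16 from right. Merged: [4, 8, 10, 11, 12, 16]
Compare 17 vs 26: take 17 from left. Merged: [4, 8, 10, 11, 12, 16, 17]
Append remaining from right: [26, 27, 29, 30]. Merged: [4, 8, 10, 11, 12, 16, 17, 26, 27, 29, 30]

Final merged array: [4, 8, 10, 11, 12, 16, 17, 26, 27, 29, 30]
Total comparisons: 7

The merged array is [4, 8, 10, 11, 12, 16, 17, 26, 27, 29, 30], requiring 7 comparisons. The merge step runs in O(n) time where n is the total number of elements.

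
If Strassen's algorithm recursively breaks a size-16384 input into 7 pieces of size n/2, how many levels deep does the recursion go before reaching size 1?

For divide and conquer with division factor 2:

Problem sizes at each level:
Level 0: 16384
Level 1: 8192
Level 2: 4096
Level 3: 2048
Level 4: 1024
Level 5: 512
Level 6: 256
Level 7: 128
Level 8: 64
Level 9: 32
Level 10: 16
Level 11: 8
Level 12: 4
Level 13: 2
Level 14: 1

The root is level 0 and the size-1 base case is level 14 (the tree spans levels 0 through 14, i.e. 15 levels counting the root), so the depth is the number of divisions: log_2(16384) = 14

The recursion tree depth is log_2(16384) = 14. At each level, the problem size is divided by 2, so it takes 14 divisions to reduce to a base case of size 1. The algorithm makes 7 recursive calls at each level.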